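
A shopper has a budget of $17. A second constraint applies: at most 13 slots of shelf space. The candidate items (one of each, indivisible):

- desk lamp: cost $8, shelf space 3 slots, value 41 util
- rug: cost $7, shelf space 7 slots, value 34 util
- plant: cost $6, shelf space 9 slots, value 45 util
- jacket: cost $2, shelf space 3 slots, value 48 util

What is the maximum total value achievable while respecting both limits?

Feasible sets respecting both limits:
- desk lamp+rug+jacket: cost 17, shelf space 13, value 123
- plant+jacket: cost 8, shelf space 12, value 93
- desk lamp+jacket: cost 10, shelf space 6, value 89
Best: 123 util.

123 util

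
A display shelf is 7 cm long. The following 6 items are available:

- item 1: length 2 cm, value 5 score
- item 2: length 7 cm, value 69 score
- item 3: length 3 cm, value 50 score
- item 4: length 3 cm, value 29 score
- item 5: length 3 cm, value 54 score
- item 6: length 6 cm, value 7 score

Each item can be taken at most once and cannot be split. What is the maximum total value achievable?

104 score

This is a 0/1 knapsack; check combinations near the capacity.
- item 3+item 5: length 3+3=6, value 50+54=104
- item 4+item 5: length 3+3=6, value 29+54=83
- item 3+item 4: length 3+3=6, value 50+29=79
- item 2: length 7, value 69
- item 1+item 5: length 2+3=5, value 5+54=59
Best: 104 score.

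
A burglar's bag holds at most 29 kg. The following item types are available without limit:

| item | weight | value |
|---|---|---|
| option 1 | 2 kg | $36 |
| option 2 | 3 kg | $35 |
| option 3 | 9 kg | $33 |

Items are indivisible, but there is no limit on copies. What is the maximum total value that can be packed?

Best value-per-unit is option 1 at 36/2, and filling with it alone uses weight 14×2=28. No mix of the others beats 14×36 = 504.

$504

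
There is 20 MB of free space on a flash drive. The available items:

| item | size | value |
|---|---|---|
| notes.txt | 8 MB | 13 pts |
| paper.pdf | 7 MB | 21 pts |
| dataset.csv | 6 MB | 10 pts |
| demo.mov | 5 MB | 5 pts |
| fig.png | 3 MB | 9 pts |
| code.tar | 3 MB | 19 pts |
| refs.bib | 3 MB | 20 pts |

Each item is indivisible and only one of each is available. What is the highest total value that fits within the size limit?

70 pts

Check high-value combinations within 20 MB:
- paper.pdf+dataset.csv+code.tar+refs.bib: size 7+6+3+3=19, value 21+10+19+20=70
- paper.pdf+fig.png+code.tar+refs.bib: size 7+3+3+3=16, value 21+9+19+20=69
- paper.pdf+demo.mov+code.tar+refs.bib: size 7+5+3+3=18, value 21+5+19+20=65
- dataset.csv+demo.mov+fig.png+code.tar+refs.bib: size 6+5+3+3+3=20, value 10+5+9+19+20=63
- notes.txt+dataset.csv+code.tar+refs.bib: size 8+6+3+3=20, value 13+10+19+20=62
Best: 70 pts.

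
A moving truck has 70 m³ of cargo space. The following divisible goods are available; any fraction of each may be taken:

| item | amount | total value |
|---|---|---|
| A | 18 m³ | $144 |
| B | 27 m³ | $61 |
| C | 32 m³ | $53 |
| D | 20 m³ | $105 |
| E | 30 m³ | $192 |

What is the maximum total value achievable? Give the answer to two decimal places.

Take in order of value per unit:
- A (144/18 per unit): all 18 → value 144, running total 144.00
- E (192/30 per unit): all 30 → value 192, running total 336.00
- D (105/20 per unit): all 20 → value 105, running total 441.00
- B (61/27 per unit): 2 of 27 → value 2×61/27 = 4.5185, running total 445.52
Total 445.52.

445.52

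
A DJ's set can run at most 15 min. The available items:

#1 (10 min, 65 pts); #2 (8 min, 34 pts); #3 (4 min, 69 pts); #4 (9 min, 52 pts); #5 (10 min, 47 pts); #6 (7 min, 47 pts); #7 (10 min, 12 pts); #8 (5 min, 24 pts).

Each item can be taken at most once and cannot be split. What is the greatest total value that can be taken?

134 pts

Check high-value combinations within 15 min:
- #1+#3: duration 10+4=14, value 65+69=134
- #3+#4: duration 4+9=13, value 69+52=121
- #3+#6: duration 4+7=11, value 69+47=116
Best: 134 pts.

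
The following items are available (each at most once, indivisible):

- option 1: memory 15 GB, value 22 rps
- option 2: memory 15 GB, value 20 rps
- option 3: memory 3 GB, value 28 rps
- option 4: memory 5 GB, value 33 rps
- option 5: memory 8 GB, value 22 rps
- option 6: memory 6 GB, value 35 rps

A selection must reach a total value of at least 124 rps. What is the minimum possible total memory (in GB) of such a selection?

37

Subsets with value ≥ 124, sorted by total memory:
- option 1+option 3+option 4+option 5+option 6: memory 37, value 140
- option 2+option 3+option 4+option 5+option 6: memory 37, value 138
- option 1+option 2+option 3+option 4+option 6: memory 44, value 138
- option 1+option 2+option 3+option 4+option 5: memory 46, value 125
Minimum memory: 37 GB.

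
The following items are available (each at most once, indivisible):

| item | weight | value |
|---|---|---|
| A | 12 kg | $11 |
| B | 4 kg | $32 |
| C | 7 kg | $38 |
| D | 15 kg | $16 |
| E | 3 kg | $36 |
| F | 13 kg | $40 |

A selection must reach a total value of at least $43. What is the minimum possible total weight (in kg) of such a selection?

7

Subsets with value ≥ 43, sorted by total weight:
- B+E: weight 7, value 68
- C+E: weight 10, value 74
- B+C: weight 11, value 70
Minimum weight: 7 kg.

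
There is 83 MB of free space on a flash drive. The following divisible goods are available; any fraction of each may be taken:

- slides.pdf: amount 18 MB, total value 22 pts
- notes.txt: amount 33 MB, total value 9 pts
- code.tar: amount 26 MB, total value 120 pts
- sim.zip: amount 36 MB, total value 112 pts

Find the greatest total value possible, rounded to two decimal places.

254.82

Take in order of value per unit:
- code.tar (120/26 per unit): all 26 → value 120, running total 120.00
- sim.zip (112/36 per unit): all 36 → value 112, running total 232.00
- slides.pdf (22/18 per unit): all 18 → value 22, running total 254.00
- notes.txt (9/33 per unit): 3 of 33 → value 3×9/33 = 0.8182, running total 254.82
Total 254.82.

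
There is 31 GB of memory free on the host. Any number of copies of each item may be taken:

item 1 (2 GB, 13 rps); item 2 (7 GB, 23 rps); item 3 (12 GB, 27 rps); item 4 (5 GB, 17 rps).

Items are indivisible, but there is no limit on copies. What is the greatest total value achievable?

Best value-per-unit is item 1 at 13/2, and filling with it alone uses memory 15×2=30. No mix of the others beats 15×13 = 195.

195 rps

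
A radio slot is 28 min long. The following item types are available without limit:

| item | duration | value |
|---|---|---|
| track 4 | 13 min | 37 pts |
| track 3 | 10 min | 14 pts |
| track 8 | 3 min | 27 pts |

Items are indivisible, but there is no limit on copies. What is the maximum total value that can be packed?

Best value-per-unit is track 8 at 27/3, and filling with it alone uses duration 9×3=27. No mix of the others beats 9×27 = 243.

243 pts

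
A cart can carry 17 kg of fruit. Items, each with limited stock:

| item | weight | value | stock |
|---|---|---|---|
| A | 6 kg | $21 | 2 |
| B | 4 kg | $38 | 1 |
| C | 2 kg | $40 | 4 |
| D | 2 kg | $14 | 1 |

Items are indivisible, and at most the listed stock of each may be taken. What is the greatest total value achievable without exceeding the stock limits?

Top feasible selections:
- 1×B + 4×C + 1×D: weight 14, value 212
- 1×B + 4×C: weight 12, value 198
- 1×A + 4×C + 1×D: weight 16, value 195
Best: $212.

$212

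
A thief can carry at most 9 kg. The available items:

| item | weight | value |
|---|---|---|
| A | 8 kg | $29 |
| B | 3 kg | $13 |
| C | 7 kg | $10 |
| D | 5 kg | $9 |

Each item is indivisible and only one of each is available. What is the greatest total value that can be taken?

$29

Check high-value combinations within 9 kg:
- A: weight 8, value 29
- B+D: weight 3+5=8, value 13+9=22
- B: weight 3, value 13
- C: weight 7, value 10
- D: weight 5, value 9
Best: $29.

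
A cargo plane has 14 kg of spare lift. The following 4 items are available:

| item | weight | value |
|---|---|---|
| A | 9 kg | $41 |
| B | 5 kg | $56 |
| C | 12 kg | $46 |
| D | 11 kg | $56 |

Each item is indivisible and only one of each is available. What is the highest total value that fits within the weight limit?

Check high-value combinations within 14 kg:
- A+B: weight 9+5=14, value 41+56=97
- B: weight 5, value 56
- D: weight 11, value 56
- C: weight 12, value 46
- A: weight 9, value 41
Best: $97.

$97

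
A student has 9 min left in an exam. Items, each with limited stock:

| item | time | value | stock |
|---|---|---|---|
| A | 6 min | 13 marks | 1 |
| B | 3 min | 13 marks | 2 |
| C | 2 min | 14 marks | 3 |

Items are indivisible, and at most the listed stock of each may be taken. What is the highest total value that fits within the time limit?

Top feasible selections:
- 1×B + 3×C: time 9, value 55
- 3×C: time 6, value 42
- 1×B + 2×C: time 7, value 41
Best: 55 marks.

55 marks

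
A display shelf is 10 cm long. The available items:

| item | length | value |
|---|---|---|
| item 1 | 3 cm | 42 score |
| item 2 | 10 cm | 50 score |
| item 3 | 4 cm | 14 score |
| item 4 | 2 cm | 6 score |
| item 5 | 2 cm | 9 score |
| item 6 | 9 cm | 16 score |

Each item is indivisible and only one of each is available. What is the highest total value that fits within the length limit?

65 score

Check high-value combinations within 10 cm:
- item 1+item 3+item 5: length 3+4+2=9, value 42+14+9=65
- item 1+item 3+item 4: length 3+4+2=9, value 42+14+6=62
- item 1+item 4+item 5: length 3+2+2=7, value 42+6+9=57
- item 1+item 3: length 3+4=7, value 42+14=56
Best: 65 score.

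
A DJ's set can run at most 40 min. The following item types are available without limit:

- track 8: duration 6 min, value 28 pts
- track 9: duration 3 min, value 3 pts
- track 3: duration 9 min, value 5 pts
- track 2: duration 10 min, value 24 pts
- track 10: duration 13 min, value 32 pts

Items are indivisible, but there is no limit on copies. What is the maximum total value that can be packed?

171 pts

Best value-per-unit is track 8 at 28/6; filling with it alone gives 6×28 = 168.
Optimal mix: 6×track 8 + 1×track 9 → duration 39, value 171.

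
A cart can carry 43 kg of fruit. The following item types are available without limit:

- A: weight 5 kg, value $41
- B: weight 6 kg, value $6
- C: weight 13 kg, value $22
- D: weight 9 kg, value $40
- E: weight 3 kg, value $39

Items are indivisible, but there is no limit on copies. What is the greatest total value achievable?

Best value-per-unit is E at 39/3, and filling with it alone uses weight 14×3=42. No mix of the others beats 14×39 = 546.

$546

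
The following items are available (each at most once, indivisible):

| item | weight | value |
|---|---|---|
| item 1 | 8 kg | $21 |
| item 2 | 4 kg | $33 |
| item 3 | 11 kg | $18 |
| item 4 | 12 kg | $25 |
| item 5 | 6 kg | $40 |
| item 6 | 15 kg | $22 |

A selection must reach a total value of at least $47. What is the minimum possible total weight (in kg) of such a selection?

10

Subsets with value ≥ 47, sorted by total weight:
- item 2+item 5: weight 10, value 73
- item 1+item 2: weight 12, value 54
- item 1+item 5: weight 14, value 61
Minimum weight: 10 kg.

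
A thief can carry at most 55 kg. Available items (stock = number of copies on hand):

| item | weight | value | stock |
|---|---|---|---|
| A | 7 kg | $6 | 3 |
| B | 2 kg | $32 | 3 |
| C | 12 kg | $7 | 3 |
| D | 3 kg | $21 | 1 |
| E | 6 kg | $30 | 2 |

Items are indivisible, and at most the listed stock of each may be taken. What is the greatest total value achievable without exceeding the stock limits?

$202

Best selections within weight 55 and stock limits:
- 3×A + 3×B + 1×C + 1×D + 2×E: weight 54, value 202
- 1×A + 3×B + 2×C + 1×D + 2×E: weight 52, value 197
Best: $202.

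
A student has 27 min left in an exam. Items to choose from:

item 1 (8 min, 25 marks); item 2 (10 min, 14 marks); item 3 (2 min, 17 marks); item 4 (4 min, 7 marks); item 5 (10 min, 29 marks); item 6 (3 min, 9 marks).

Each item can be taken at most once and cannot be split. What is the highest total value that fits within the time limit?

This is a 0/1 knapsack; check combinations near the capacity.
- item 1+item 3+item 4+item 5+item 6: time 8+2+4+10+3=27, value 25+17+7+29+9=87
- item 1+item 3+item 5+item 6: time 8+2+10+3=23, value 25+17+29+9=80
- item 1+item 3+item 4+item 5: time 8+2+4+10=24, value 25+17+7+29=78
Best: 87 marks.

87 marks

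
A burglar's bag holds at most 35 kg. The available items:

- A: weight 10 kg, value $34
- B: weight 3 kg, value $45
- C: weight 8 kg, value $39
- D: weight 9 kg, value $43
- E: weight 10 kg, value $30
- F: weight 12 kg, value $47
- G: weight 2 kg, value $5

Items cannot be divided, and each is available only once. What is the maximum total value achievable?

This is a 0/1 knapsack; check combinations near the capacity.
- B+C+D+F+G: weight 3+8+9+12+2=34, value 45+39+43+47+5=179
- B+C+D+F: weight 3+8+9+12=32, value 45+39+43+47=174
- A+B+C+F+G: weight 10+3+8+12+2=35, value 34+45+39+47+5=170
- A+B+D+F: weight 10+3+9+12=34, value 34+45+43+47=169
Best: $179.

$179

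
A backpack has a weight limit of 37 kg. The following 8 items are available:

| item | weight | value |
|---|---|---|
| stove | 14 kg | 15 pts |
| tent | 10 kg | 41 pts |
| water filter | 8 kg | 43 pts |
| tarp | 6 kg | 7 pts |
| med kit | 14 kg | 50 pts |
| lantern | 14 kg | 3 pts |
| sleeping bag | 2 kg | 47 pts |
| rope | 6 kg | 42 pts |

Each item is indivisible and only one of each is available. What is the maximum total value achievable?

189 pts

This is a 0/1 knapsack; check combinations near the capacity.
- water filter+tarp+med kit+sleeping bag+rope: weight 8+6+14+2+6=36, value 43+7+50+47+42=189
- water filter+med kit+sleeping bag+rope: weight 8+14+2+6=30, value 43+50+47+42=182
- tent+water filter+med kit+sleeping bag: weight 10+8+14+2=34, value 41+43+50+47=181
- tent+water filter+tarp+sleeping bag+rope: weight 10+8+6+2+6=32, value 41+43+7+47+42=180
- tent+med kit+sleeping bag+rope: weight 10+14+2+6=32, value 41+50+47+42=180
Best: 189 pts.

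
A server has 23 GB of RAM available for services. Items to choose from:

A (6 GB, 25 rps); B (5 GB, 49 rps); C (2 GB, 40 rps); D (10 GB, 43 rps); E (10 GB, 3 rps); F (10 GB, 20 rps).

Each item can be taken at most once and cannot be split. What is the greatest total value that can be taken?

157 rps

Check high-value combinations within 23 GB:
- A+B+C+D: memory 6+5+2+10=23, value 25+49+40+43=157
- A+B+C+F: memory 6+5+2+10=23, value 25+49+40+20=134
- B+C+D: memory 5+2+10=17, value 49+40+43=132
- A+B+D: memory 6+5+10=21, value 25+49+43=117
- A+B+C+E: memory 6+5+2+10=23, value 25+49+40+3=117
Best: 157 rps.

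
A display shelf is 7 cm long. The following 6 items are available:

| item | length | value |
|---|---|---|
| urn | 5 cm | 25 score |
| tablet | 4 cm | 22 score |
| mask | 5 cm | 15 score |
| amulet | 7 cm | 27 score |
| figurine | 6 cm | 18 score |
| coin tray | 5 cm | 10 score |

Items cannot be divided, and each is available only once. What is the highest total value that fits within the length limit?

27 score

Check high-value combinations within 7 cm:
- amulet: length 7, value 27
- urn: length 5, value 25
- tablet: length 4, value 22
- figurine: length 6, value 18
- mask: length 5, value 15
Best: 27 score.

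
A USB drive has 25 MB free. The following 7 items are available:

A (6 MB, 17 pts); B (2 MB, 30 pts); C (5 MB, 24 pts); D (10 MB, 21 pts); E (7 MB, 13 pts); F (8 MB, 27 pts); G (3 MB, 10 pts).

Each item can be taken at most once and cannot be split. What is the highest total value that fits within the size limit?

Check high-value combinations within 25 MB:
- A+B+C+F+G: size 6+2+5+8+3=24, value 17+30+24+27+10=108
- B+C+E+F+G: size 2+5+7+8+3=25, value 30+24+13+27+10=104
- B+C+D+F: size 2+5+10+8=25, value 30+24+21+27=102
- A+B+C+F: size 6+2+5+8=21, value 17+30+24+27=98
Best: 108 pts.

108 pts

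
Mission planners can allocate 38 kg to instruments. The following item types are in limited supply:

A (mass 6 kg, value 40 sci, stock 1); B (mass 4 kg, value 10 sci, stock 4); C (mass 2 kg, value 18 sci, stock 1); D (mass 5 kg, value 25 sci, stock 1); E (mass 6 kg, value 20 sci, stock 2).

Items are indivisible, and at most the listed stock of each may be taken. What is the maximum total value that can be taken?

153 sci

Best selections within mass 38 and stock limits:
- 1×A + 3×B + 1×C + 1×D + 2×E: mass 37, value 153
- 1×A + 2×B + 1×C + 1×D + 2×E: mass 33, value 143
Best: 153 sci.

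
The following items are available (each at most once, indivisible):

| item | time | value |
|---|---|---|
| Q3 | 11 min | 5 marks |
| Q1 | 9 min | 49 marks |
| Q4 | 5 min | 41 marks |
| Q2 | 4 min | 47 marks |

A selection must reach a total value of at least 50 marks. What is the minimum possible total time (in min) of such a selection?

Subsets with value ≥ 50, sorted by total time:
- Q4+Q2: time 9, value 88
- Q1+Q2: time 13, value 96
- Q1+Q4: time 14, value 90
Minimum time: 9 min.

9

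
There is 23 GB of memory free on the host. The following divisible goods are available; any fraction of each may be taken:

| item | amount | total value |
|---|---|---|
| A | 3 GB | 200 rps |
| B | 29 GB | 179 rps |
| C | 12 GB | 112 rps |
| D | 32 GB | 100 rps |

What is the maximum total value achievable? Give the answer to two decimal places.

Take in order of value per unit:
- A (200/3 per unit): all 3 → value 200, running total 200.00
- C (112/12 per unit): all 12 → value 112, running total 312.00
- B (179/29 per unit): 8 of 29 → value 8×179/29 = 49.3793, running total 361.38
Total 361.38.

361.38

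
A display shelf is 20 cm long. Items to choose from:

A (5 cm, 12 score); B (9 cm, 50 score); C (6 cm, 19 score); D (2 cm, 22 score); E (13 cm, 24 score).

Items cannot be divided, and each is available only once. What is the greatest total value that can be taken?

91 score

Check high-value combinations within 20 cm:
- B+C+D: length 9+6+2=17, value 50+19+22=91
- A+B+D: length 5+9+2=16, value 12+50+22=84
- A+B+C: length 5+9+6=20, value 12+50+19=81
Best: 91 score.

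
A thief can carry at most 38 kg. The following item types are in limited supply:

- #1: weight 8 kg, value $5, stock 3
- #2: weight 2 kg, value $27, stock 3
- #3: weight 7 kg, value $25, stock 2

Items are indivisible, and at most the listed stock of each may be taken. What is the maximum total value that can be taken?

Best selections within weight 38 and stock limits:
- 2×#1 + 3×#2 + 2×#3: weight 36, value 141
- 1×#1 + 3×#2 + 2×#3: weight 28, value 136
Best: $141.

$141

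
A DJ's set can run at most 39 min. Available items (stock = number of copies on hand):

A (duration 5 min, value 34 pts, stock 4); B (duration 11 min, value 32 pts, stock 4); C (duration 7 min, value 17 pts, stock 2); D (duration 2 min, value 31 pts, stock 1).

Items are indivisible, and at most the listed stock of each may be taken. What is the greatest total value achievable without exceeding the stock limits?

Top feasible selections:
- 4×A + 2×C + 1×D: duration 36, value 201
- 4×A + 1×B + 1×D: duration 33, value 199
Best: 201 pts.

201 pts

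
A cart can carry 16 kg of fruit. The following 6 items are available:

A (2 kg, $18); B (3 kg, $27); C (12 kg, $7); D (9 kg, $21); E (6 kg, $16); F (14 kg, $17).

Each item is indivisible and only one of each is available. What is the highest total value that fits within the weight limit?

Check high-value combinations within 16 kg:
- A+B+D: weight 2+3+9=14, value 18+27+21=66
- A+B+E: weight 2+3+6=11, value 18+27+16=61
- B+D: weight 3+9=12, value 27+21=48
- A+B: weight 2+3=5, value 18+27=45
- B+E: weight 3+6=9, value 27+16=43
Best: $66.

$66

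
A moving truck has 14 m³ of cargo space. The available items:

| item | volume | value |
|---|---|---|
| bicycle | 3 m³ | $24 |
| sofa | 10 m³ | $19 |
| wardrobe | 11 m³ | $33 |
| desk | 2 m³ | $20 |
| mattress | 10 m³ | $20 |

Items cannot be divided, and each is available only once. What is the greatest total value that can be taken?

Check high-value combinations within 14 m³:
- bicycle+wardrobe: volume 3+11=14, value 24+33=57
- wardrobe+desk: volume 11+2=13, value 33+20=53
- bicycle+desk: volume 3+2=5, value 24+20=44
Best: $57.

$57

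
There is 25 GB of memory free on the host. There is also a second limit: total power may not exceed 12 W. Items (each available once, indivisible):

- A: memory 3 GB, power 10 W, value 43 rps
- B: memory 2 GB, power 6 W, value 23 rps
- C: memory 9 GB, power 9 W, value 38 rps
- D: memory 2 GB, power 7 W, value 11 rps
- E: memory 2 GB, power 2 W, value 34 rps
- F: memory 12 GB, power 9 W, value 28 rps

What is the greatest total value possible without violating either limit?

Feasible sets respecting both limits:
- A+E: memory 5, power 12, value 77
- C+E: memory 11, power 11, value 72
- E+F: memory 14, power 11, value 62
- B+E: memory 4, power 8, value 57
Best: 77 rps.

77 rps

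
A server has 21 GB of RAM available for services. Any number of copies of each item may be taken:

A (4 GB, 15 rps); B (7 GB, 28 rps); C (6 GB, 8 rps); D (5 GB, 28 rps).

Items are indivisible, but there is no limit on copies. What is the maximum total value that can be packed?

Best value-per-unit is D at 28/5, and filling with it alone uses memory 4×5=20. No mix of the others beats 4×28 = 112.

112 rps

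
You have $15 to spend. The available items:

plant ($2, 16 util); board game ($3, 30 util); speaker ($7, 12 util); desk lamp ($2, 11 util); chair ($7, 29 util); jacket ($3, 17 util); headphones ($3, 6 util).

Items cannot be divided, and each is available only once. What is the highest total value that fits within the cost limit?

Check high-value combinations within $15:
- plant+board game+chair+jacket: cost 2+3+7+3=15, value 16+30+29+17=92
- board game+desk lamp+chair+jacket: cost 3+2+7+3=15, value 30+11+29+17=87
- plant+board game+desk lamp+chair: cost 2+3+2+7=14, value 16+30+11+29=86
- plant+board game+chair+headphones: cost 2+3+7+3=15, value 16+30+29+6=81
Best: 92 util.

92 util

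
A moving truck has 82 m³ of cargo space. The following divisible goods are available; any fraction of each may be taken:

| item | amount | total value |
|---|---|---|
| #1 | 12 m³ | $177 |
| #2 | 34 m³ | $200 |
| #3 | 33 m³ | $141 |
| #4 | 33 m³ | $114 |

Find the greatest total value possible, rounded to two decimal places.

Take in order of value per unit:
- #1 (177/12 per unit): all 12 → value 177, running total 177.00
- #2 (200/34 per unit): all 34 → value 200, running total 377.00
- #3 (141/33 per unit): all 33 → value 141, running total 518.00
- #4 (114/33 per unit): 3 of 33 → value 3×114/33 = 10.3636, running total 528.36
Total 528.36.

528.36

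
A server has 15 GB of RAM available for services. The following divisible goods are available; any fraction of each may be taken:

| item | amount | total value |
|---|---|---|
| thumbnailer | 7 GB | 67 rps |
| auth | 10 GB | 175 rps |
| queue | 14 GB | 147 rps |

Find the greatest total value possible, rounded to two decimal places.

227.50

Take in order of value per unit:
- auth (175/10 per unit): all 10 → value 175, running total 175.00
- queue (147/14 per unit): 5 of 14 → value 5×147/14 = 52.5000, running total 227.50
Total 227.50.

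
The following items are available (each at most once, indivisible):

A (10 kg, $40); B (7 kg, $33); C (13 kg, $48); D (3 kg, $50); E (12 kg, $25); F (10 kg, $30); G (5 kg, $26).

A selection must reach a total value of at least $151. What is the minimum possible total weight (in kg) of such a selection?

28

Subsets with value ≥ 151, sorted by total weight:
- B+C+D+G: weight 28, value 157
- A+B+D+F: weight 30, value 153
- A+C+D+G: weight 31, value 164
Minimum weight: 28 kg.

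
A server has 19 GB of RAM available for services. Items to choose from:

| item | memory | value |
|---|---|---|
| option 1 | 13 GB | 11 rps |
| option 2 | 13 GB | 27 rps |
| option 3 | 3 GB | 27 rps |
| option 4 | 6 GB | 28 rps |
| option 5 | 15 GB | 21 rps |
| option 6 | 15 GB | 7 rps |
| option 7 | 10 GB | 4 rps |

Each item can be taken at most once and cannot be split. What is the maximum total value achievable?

Check high-value combinations within 19 GB:
- option 3+option 4+option 7: memory 3+6+10=19, value 27+28+4=59
- option 3+option 4: memory 3+6=9, value 27+28=55
- option 2+option 4: memory 13+6=19, value 27+28=55
Best: 59 rps.

59 rps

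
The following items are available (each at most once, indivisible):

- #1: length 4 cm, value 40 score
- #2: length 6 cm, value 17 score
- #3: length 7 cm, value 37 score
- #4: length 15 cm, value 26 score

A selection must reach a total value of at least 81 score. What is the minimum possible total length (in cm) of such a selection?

17

Subsets with value ≥ 81, sorted by total length:
- #1+#2+#3: length 17, value 94
- #1+#2+#4: length 25, value 83
Minimum length: 17 cm.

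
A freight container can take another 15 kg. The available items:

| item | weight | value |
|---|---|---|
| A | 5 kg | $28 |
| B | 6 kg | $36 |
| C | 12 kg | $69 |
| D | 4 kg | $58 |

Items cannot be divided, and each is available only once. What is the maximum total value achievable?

Check high-value combinations within 15 kg:
- A+B+D: weight 5+6+4=15, value 28+36+58=122
- B+D: weight 6+4=10, value 36+58=94
- A+D: weight 5+4=9, value 28+58=86
Best: $122.

$122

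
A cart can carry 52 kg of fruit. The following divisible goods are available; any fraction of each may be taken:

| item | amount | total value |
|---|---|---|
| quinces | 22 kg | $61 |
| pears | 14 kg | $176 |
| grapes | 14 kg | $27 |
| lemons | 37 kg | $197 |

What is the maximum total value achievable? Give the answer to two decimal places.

375.77

Take in order of value per unit:
- pears (176/14 per unit): all 14 → value 176, running total 176.00
- lemons (197/37 per unit): all 37 → value 197, running total 373.00
- quinces (61/22 per unit): 1 of 22 → value 1×61/22 = 2.7727, running total 375.77
Total 375.77.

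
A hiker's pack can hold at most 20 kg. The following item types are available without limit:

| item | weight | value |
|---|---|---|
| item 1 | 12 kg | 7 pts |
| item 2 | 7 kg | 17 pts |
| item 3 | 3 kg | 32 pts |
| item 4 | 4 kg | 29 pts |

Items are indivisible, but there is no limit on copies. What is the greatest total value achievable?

Best value-per-unit is item 3 at 32/3, and filling with it alone uses weight 6×3=18. No mix of the others beats 6×32 = 192.

192 pts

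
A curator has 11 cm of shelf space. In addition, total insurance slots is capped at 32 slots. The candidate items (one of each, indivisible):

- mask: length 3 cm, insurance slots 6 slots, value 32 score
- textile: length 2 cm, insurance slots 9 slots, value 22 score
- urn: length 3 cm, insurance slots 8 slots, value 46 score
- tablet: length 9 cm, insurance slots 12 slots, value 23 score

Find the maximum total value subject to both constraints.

Feasible sets respecting both limits:
- mask+textile+urn: length 8, insurance slots 23, value 100
- mask+urn: length 6, insurance slots 14, value 78
- textile+urn: length 5, insurance slots 17, value 68
- mask+textile: length 5, insurance slots 15, value 54
Best: 100 score.

100 score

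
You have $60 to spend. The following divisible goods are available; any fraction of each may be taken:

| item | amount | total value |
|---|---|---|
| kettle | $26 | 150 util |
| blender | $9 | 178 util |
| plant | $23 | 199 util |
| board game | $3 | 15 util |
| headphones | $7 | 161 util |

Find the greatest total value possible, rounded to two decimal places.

Take in order of value per unit:
- headphones (161/7 per unit): all 7 → value 161, running total 161.00
- blender (178/9 per unit): all 9 → value 178, running total 339.00
- plant (199/23 per unit): all 23 → value 199, running total 538.00
- kettle (150/26 per unit): 21 of 26 → value 21×150/26 = 121.1538, running total 659.15
Total 659.15.

659.15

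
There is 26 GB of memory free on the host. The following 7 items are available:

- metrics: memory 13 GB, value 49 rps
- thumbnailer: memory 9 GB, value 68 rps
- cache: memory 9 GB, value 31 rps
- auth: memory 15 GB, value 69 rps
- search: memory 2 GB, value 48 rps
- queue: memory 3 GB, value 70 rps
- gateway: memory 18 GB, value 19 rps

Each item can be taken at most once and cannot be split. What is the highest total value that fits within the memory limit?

Check high-value combinations within 26 GB:
- thumbnailer+cache+search+queue: memory 9+9+2+3=23, value 68+31+48+70=217
- auth+search+queue: memory 15+2+3=20, value 69+48+70=187
- metrics+thumbnailer+queue: memory 13+9+3=25, value 49+68+70=187
- thumbnailer+search+queue: memory 9+2+3=14, value 68+48+70=186
- thumbnailer+auth+search: memory 9+15+2=26, value 68+69+48=185
Best: 217 rps.

217 rps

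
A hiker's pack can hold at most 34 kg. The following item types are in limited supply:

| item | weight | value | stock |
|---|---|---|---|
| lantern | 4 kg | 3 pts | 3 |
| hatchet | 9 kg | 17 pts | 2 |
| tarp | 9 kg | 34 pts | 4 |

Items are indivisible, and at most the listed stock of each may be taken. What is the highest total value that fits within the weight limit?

105 pts

Best selections within weight 34 and stock limits:
- 1×lantern + 3×tarp: weight 31, value 105
- 3×tarp: weight 27, value 102
Best: 105 pts.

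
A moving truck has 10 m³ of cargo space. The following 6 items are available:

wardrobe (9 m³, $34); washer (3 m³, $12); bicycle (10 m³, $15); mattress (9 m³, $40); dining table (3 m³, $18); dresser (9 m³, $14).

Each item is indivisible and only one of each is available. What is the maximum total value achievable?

$40

Check high-value combinations within 10 m³:
- mattress: volume 9, value 40
- wardrobe: volume 9, value 34
- washer+dining table: volume 3+3=6, value 12+18=30
Best: $40.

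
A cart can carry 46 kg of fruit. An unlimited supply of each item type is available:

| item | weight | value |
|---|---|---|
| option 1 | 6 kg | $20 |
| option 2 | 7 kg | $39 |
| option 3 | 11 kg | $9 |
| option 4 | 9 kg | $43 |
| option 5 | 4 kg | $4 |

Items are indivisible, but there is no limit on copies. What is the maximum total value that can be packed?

$242

Best value-per-unit is option 2 at 39/7; filling with it alone gives 6×39 = 234.
Optimal mix: 4×option 2 + 2×option 4 → weight 46, value 242.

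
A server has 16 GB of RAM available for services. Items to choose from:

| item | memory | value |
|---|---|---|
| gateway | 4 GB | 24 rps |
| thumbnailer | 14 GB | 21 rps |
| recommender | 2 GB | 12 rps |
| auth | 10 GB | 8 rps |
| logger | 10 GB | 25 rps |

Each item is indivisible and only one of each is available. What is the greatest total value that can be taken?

Check high-value combinations within 16 GB:
- gateway+recommender+logger: memory 4+2+10=16, value 24+12+25=61
- gateway+logger: memory 4+10=14, value 24+25=49
- gateway+recommender+auth: memory 4+2+10=16, value 24+12+8=44
- recommender+logger: memory 2+10=12, value 12+25=37
Best: 61 rps.

61 rps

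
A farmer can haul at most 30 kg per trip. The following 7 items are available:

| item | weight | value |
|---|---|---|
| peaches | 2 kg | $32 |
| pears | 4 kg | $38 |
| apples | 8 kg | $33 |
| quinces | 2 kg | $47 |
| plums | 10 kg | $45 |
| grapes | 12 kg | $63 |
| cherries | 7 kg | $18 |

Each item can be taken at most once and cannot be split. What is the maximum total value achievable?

$225

This is a 0/1 knapsack; check combinations near the capacity.
- peaches+pears+quinces+plums+grapes: weight 2+4+2+10+12=30, value 32+38+47+45+63=225
- peaches+pears+apples+quinces+grapes: weight 2+4+8+2+12=28, value 32+38+33+47+63=213
- peaches+pears+quinces+grapes+cherries: weight 2+4+2+12+7=27, value 32+38+47+63+18=198
Best: $225.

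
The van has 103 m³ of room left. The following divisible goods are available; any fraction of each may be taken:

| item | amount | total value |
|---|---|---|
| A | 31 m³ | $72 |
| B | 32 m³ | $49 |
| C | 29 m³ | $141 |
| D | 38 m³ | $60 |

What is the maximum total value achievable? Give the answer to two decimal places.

Take in order of value per unit:
- C (141/29 per unit): all 29 → value 141, running total 141.00
- A (72/31 per unit): all 31 → value 72, running total 213.00
- D (60/38 per unit): all 38 → value 60, running total 273.00
- B (49/32 per unit): 5 of 32 → value 5×49/32 = 7.6563, running total 280.66
Total 280.66.

280.66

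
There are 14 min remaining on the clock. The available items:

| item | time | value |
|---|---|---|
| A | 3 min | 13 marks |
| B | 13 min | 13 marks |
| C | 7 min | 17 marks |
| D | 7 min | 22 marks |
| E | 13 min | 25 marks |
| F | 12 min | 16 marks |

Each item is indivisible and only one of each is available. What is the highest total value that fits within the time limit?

39 marks

Check high-value combinations within 14 min:
- C+D: time 7+7=14, value 17+22=39
- A+D: time 3+7=10, value 13+22=35
- A+C: time 3+7=10, value 13+17=30
Best: 39 marks.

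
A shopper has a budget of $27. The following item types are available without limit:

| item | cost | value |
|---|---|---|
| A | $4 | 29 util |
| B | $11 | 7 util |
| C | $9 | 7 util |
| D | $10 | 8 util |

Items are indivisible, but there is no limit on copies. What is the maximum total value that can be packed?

Best value-per-unit is A at 29/4, and filling with it alone uses cost 6×4=24. No mix of the others beats 6×29 = 174.

174 util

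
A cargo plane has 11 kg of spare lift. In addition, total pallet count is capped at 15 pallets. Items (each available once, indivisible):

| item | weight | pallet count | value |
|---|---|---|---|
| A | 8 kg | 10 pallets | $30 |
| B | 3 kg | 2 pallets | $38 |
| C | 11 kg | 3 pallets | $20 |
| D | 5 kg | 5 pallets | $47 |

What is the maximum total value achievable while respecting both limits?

$85

Feasible sets respecting both limits:
- B+D: weight 8, pallet count 7, value 85
- A+B: weight 11, pallet count 12, value 68
- D: weight 5, pallet count 5, value 47
- B: weight 3, pallet count 2, value 38
Best: $85.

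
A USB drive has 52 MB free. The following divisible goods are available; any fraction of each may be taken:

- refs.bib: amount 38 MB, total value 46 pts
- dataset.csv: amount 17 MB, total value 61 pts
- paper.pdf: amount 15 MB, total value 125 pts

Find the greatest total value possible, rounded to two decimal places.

Take in order of value per unit:
- paper.pdf (125/15 per unit): all 15 → value 125, running total 125.00
- dataset.csv (61/17 per unit): all 17 → value 61, running total 186.00
- refs.bib (46/38 per unit): 20 of 38 → value 20×46/38 = 24.2105, running total 210.21
Total 210.21.

210.21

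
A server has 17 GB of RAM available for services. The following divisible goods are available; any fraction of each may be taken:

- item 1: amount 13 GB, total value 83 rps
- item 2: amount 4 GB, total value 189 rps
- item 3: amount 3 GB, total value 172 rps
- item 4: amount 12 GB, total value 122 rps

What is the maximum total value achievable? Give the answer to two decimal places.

462.67

Take in order of value per unit:
- item 3 (172/3 per unit): all 3 → value 172, running total 172.00
- item 2 (189/4 per unit): all 4 → value 189, running total 361.00
- item 4 (122/12 per unit): 10 of 12 → value 10×122/12 = 101.6667, running total 462.67
Total 462.67.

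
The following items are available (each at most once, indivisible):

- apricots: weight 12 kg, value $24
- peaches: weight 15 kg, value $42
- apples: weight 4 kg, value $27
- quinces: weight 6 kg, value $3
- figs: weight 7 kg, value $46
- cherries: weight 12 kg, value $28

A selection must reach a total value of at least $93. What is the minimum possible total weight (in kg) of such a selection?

Subsets with value ≥ 93, sorted by total weight:
- apples+figs+cherries: weight 23, value 101
- apricots+apples+figs: weight 23, value 97
Minimum weight: 23 kg.

23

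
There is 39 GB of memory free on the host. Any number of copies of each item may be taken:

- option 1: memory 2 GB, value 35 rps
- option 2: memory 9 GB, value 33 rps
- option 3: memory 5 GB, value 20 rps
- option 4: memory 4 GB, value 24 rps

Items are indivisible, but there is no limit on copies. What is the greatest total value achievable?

Best value-per-unit is option 1 at 35/2, and filling with it alone uses memory 19×2=38. No mix of the others beats 19×35 = 665.

665 rps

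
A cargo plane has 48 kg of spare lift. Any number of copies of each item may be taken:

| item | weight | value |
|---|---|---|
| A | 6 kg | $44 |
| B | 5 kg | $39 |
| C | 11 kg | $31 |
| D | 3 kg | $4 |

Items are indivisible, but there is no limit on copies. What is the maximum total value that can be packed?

$366

Best value-per-unit is B at 39/5; filling with it alone gives 9×39 = 351.
Optimal mix: 3×A + 6×B → weight 48, value 366.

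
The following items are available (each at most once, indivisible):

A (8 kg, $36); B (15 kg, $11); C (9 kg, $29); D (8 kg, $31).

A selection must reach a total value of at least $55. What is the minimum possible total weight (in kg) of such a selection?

Subsets with value ≥ 55, sorted by total weight:
- A+D: weight 16, value 67
- A+C: weight 17, value 65
- C+D: weight 17, value 60
- A+C+D: weight 25, value 96
Minimum weight: 16 kg.

16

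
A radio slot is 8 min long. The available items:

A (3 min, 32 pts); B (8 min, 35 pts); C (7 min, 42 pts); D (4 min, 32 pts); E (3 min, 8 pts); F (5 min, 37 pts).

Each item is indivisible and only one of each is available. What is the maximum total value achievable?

69 pts

Check high-value combinations within 8 min:
- A+F: duration 3+5=8, value 32+37=69
- A+D: duration 3+4=7, value 32+32=64
- E+F: duration 3+5=8, value 8+37=45
Best: 69 pts.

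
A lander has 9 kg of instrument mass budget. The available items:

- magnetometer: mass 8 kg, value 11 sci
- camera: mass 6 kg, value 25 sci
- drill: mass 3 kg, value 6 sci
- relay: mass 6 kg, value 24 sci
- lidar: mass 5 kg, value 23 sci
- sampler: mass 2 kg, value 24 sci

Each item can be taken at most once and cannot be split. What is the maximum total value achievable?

49 sci

Check high-value combinations within 9 kg:
- camera+sampler: mass 6+2=8, value 25+24=49
- relay+sampler: mass 6+2=8, value 24+24=48
- lidar+sampler: mass 5+2=7, value 23+24=47
Best: 49 sci.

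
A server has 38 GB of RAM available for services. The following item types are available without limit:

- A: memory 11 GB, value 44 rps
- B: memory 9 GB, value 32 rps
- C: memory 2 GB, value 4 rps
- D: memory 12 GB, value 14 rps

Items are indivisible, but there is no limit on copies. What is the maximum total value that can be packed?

140 rps

Best value-per-unit is A at 44/11; filling with it alone gives 3×44 = 132.
Optimal mix: 3×A + 2×C → memory 37, value 140.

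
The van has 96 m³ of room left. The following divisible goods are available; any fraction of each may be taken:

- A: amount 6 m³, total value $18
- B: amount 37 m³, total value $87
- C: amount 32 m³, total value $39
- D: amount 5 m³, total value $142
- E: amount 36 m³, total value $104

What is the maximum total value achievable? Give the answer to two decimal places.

365.63

Take in order of value per unit:
- D (142/5 per unit): all 5 → value 142, running total 142.00
- A (18/6 per unit): all 6 → value 18, running total 160.00
- E (104/36 per unit): all 36 → value 104, running total 264.00
- B (87/37 per unit): all 37 → value 87, running total 351.00
- C (39/32 per unit): 12 of 32 → value 12×39/32 = 14.6250, running total 365.63
Total 365.63.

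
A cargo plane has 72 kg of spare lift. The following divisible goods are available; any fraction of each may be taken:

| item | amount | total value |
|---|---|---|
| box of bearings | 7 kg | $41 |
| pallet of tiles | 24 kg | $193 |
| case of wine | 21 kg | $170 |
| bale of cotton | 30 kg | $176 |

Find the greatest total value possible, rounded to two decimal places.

Take in order of value per unit:
- case of wine (170/21 per unit): all 21 → value 170, running total 170.00
- pallet of tiles (193/24 per unit): all 24 → value 193, running total 363.00
- bale of cotton (176/30 per unit): 27 of 30 → value 27×176/30 = 158.4000, running total 521.40
Total 521.40.

521.40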